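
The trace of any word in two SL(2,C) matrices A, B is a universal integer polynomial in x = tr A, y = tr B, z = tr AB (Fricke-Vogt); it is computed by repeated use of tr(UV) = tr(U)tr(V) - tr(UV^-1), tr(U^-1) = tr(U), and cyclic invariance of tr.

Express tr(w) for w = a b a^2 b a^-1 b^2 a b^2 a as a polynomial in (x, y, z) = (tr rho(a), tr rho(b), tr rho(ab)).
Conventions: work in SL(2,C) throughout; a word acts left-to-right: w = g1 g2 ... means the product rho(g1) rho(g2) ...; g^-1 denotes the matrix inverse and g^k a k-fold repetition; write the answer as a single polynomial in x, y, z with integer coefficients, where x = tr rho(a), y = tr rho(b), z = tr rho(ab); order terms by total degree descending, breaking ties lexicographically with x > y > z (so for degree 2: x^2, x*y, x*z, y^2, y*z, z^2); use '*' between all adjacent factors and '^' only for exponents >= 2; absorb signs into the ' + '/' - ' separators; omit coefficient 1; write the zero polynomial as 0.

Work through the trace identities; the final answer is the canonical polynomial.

x^3*y^3*z^3 - 2*x^4*y^2*z^2 - 2*x^2*y^4*z^2 - x^2*y^2*z^4 + x^5*y*z + 3*x^3*y^3*z + x^3*y*z^3 + x*y^5*z + 2*x*y^3*z^3 - x^4*y^2 - x^2*y^4 + x^2*y^2*z^2 - y^4*z^2 - 3*x^3*y*z - 3*x*y^3*z - x*y*z^3 + 4*x^2*y^2 + x^2*z^2 + 2*y^2*z^2 - 2*x*y*z + y^2 - 2

tr(a b a b) = tr(a b) tr(a b) - tr(1) = z^2 - 2
apply: tr(b a b a b a) = tr(a b a b) tr(a b) - tr(b a) = z^3 - 3*z
tr(a b a) = tr(a) tr(b a) - tr(b) = x*z - y
use: tr(b a b a b) = tr(b) tr(a b a b) - tr(a b a) = y*z^2 - x*z - y
use: tr(b a b a^2 b a) = tr(a) tr(b a b a b a) - tr(b a b a b) = x*z^3 - y*z^2 - 2*x*z + y
tr(b a b) = tr(b) tr(a b) - tr(a) = y*z - x
tr(a b a^2 b) = tr(a) tr(b a b a) - tr(b a b) = x*z^2 - y*z - x
tr(a b a^2) = tr(a) tr(a b a) - tr(a b) = x^2*z - x*y - z
apply: tr(b a b a^2 b) = tr(b) tr(a b a^2 b) - tr(a b a^2) = x*y*z^2 - x^2*z - y^2*z + z
use: tr(a b a^2 b a^2 b) = tr(a) tr(b a b a^2 b a) - tr(b a b a^2 b) = x^2*z^3 - 2*x*y*z^2 - x^2*z + y^2*z + x*y - z
tr(a^2) = tr(a) tr(a) - tr(1) = x^2 - 2
tr(b a^2 b) = tr(b) tr(a^2 b) - tr(a^2) = x*y*z - x^2 - y^2 + 2
tr(a b a^2 b a) = tr(a) tr(b a^2 b a) - tr(b a^2 b) = x^2*z^2 - 2*x*y*z + y^2 - 2
apply: tr(a b a^2 b a^2) = tr(a) tr(a b a^2 b a) - tr(a b a^2 b) = x^3*z^2 - 2*x^2*y*z + x*y^2 - x*z^2 + y*z - x
tr(a^2 b a^2 b^2 a b) = tr(b) tr(a b a^2 b a^2 b) - tr(a b a^2 b a^2) = x^2*y*z^3 - x^3*z^2 - 2*x*y^2*z^2 + x^2*y*z + y^3*z + x*z^2 - 2*y*z + x
apply: tr(a^2 b a^2) = tr(a) tr(b a^3) - tr(b a^2) = x^3*z - x^2*y - 2*x*z + y
apply: tr(a b a^2 b^2 a) = tr(b) tr(a^2 b a^2 b) - tr(a^2 b a^2) = x^2*y*z^2 - x^3*z - 2*x*y^2*z + x^2*y + y^3 + 2*x*z - 3*y
apply: tr(a^2 b a^2 b^2 a) = tr(a) tr(a b a^2 b^2 a) - tr(a b a^2 b^2) = x^3*y*z^2 - x^4*z - 2*x^2*y^2*z + x^3*y + x*y^3 - x*y*z^2 + 3*x^2*z + y^2*z - 3*x*y - z
use: tr(a b^2 a^2 b a^2 b^2) = tr(b) tr(a^2 b a^2 b^2 a b) - tr(a^2 b a^2 b^2 a) = x^2*y^2*z^3 - 2*x^3*y*z^2 - 2*x*y^3*z^2 + x^4*z + 3*x^2*y^2*z + y^4*z - x^3*y - x*y^3 + 2*x*y*z^2 - 3*x^2*z - 3*y^2*z + 4*x*y + z
tr(a^2 b a b a) = tr(a) tr(b a b a^2) - tr(b a b a) = x^2*z^2 - x*y*z - x^2 - z^2 + 2
tr(b a b^2 a^2 b a) = tr(b) tr(a^2 b a b a b) - tr(a^2 b a b a) = x*y*z^3 - x^2*z^2 - y^2*z^2 - x*y*z + x^2 + y^2 + z^2 - 2
apply: tr(a b^2 a^2 b) = tr(b) tr(a^2 b a b) - tr(a^2 b a) = x*y*z^2 - x^2*z - y^2*z + z
use: tr(a b^2 a^2) = tr(a) tr(a b^2 a) - tr(a b^2) = x^2*y*z - x^3 - x*y^2 - y*z + 3*x
use: tr(b a b^2 a^2 b) = tr(b) tr(a b^2 a^2 b) - tr(a b^2 a^2) = x*y^2*z^2 - 2*x^2*y*z - y^3*z + x^3 + x*y^2 + 2*y*z - 3*x
use: tr(a b^2 a^2 b a^2 b) = tr(a) tr(b a b^2 a^2 b a) - tr(b a b^2 a^2 b) = x^2*y*z^3 - x^3*z^2 - 2*x*y^2*z^2 + x^2*y*z + y^3*z + x*z^2 - 2*y*z + x
apply: tr(b^2 a b^2 a^2 b a^2 b) = tr(b) tr(a b^2 a^2 b a^2 b^2) - tr(a b^2 a^2 b a^2 b) = x^2*y^3*z^3 - 2*x^3*y^2*z^2 - 2*x*y^4*z^2 + x^4*y*z + 3*x^2*y^3*z - x^2*y*z^3 + y^5*z - x^3*y^2 + x^3*z^2 - x*y^4 + 4*x*y^2*z^2 - 4*x^2*y*z - 4*y^3*z + 4*x*y^2 - x*z^2 + 3*y*z - x
use: tr(b a b a b a b a) = tr(a b a b a b) tr(a b) - tr(b a b a) = z^4 - 4*z^2 + 2
tr(b a b a b a b) = tr(b) tr(a b a b a b) - tr(a b a b a) = y*z^3 - x*z^2 - 2*y*z + x
use: tr(a b a^2 b a b a b) = tr(a) tr(b a b a b a b a) - tr(b a b a b a b) = x*z^4 - y*z^3 - 3*x*z^2 + 2*y*z + x
tr(a^2 b a b a b^2 a b) = tr(b) tr(a b a^2 b a b a b) - tr(a b a^2 b a b a) = x*y*z^4 - x^2*z^3 - y^2*z^3 - x*y*z^2 + x^2*z + y^2*z + z
tr(a^2 b a b a b^2 a) = tr(a) tr(a b a b a b^2 a) - tr(a b a b a b^2) = x^2*y*z^3 - x^3*z^2 - x*y^2*z^2 - x^2*y*z - y*z^3 + x^3 + x*y^2 + 2*x*z^2 + 2*y*z - 3*x
apply: tr(b a b^2 a b^2 a^2 b a) = tr(b) tr(a^2 b a b a b^2 a b) - tr(a^2 b a b a b^2 a) = x*y^2*z^4 - 2*x^2*y*z^3 - y^3*z^3 + x^3*z^2 + 2*x^2*y*z + y^3*z + y*z^3 - x^3 - x*y^2 - 2*x*z^2 - y*z + 3*x
tr(a b^2 a b^2 a^2 b) = tr(b) tr(a b^2 a^2 b a b) - tr(a b^2 a^2 b a) = x*y^2*z^3 - 2*x^2*y*z^2 - y^3*z^2 + x^3*z + x*y^2*z + y*z^2 - 2*x*z + y
tr(b^2 a b^2 a) = tr(b) tr(a b^2 a b) - tr(a b^2 a) = y^2*z^2 - 2*x*y*z + x^2 - 2
tr(a b^2 a b^2 a^2) = tr(a) tr(b^2 a b^2 a^2) - tr(b^2 a b^2 a) = x^2*y^2*z^2 - 2*x^3*y*z - x*y^3*z + x^4 + x^2*y^2 - y^2*z^2 + 4*x*y*z - 4*x^2 + 2
tr(b a b^2 a b^2 a^2 b) = tr(b) tr(a b^2 a b^2 a^2 b) - tr(a b^2 a b^2 a^2) = x*y^3*z^3 - 3*x^2*y^2*z^2 - y^4*z^2 + 3*x^3*y*z + 2*x*y^3*z - x^4 - x^2*y^2 + 2*y^2*z^2 - 6*x*y*z + 4*x^2 + y^2 - 2
apply: tr(b^2 a b^2 a^2 b a^2 b a) = tr(a) tr(b a b^2 a b^2 a^2 b a) - tr(b a b^2 a b^2 a^2 b) = x^2*y^2*z^4 - 2*x^3*y*z^3 - 2*x*y^3*z^3 + x^4*z^2 + 3*x^2*y^2*z^2 + y^4*z^2 - x^3*y*z - x*y^3*z + x*y*z^3 - 2*x^2*z^2 - 2*y^2*z^2 + 5*x*y*z - x^2 - y^2 + 2
tr(a b a^2 b a^-1 b^2 a b^2 a) = tr(b^2 a b^2 a^2 b a^2 b) tr(a) - tr(b^2 a b^2 a^2 b a^2 b a) = x^3*y^3*z^3 - 2*x^4*y^2*z^2 - 2*x^2*y^4*z^2 - x^2*y^2*z^4 + x^5*y*z + 3*x^3*y^3*z + x^3*y*z^3 + x*y^5*z + 2*x*y^3*z^3 - x^4*y^2 - x^2*y^4 + x^2*y^2*z^2 - y^4*z^2 - 3*x^3*y*z - 3*x*y^3*z - x*y*z^3 + 4*x^2*y^2 + x^2*z^2 + 2*y^2*z^2 - 2*x*y*z + y^2 - 2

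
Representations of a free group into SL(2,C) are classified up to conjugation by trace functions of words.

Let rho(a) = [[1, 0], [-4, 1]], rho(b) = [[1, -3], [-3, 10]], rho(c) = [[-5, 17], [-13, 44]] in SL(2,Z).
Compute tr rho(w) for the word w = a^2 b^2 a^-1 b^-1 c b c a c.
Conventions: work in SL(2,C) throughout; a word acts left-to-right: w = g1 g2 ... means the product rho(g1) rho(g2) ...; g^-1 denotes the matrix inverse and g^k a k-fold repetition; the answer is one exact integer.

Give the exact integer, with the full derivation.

-5690200205

rho(a) = [[1, 0], [-4, 1]]
... * rho(a) = [[1, 0], [-4, 1]]  ->  [[1, 0], [-8, 1]]
... * rho(b) = [[1, -3], [-3, 10]]  ->  [[1, -3], [-11, 34]]
... * rho(b) = [[1, -3], [-3, 10]]  ->  [[10, -33], [-113, 373]]
... * rho(a^-1) = [[1, 0], [4, 1]]  ->  [[-122, -33], [1379, 373]]
... * rho(b^-1) = [[10, 3], [3, 1]]  ->  [[-1319, -399], [14909, 4510]]
... * rho(c) = [[-5, 17], [-13, 44]]  ->  [[11782, -39979], [-133175, 451893]]
... * rho(b) = [[1, -3], [-3, 10]]  ->  [[131719, -435136], [-1488854, 4918455]]
... * rho(c) = [[-5, 17], [-13, 44]]  ->  [[4998173, -16906761], [-56495645, 191101502]]
... * rho(a) = [[1, 0], [-4, 1]]  ->  [[72625217, -16906761], [-820901653, 191101502]]
... * rho(c) = [[-5, 17], [-13, 44]]  ->  [[-143338192, 490731205], [1620188739, -5546862013]]
tr = -143338192 + -5546862013 = -5690200205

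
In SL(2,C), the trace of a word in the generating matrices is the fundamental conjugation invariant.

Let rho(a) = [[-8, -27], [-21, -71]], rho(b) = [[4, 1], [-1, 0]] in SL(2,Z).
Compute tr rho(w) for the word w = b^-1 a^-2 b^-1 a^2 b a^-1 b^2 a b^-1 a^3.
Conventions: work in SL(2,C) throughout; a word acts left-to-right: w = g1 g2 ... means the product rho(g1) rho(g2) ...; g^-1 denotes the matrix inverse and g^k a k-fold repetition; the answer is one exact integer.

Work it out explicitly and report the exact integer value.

-74827590722221075

rho(b^-1) = [[0, -1], [1, 4]]
... * rho(a^-1) = [[-71, 27], [21, -8]]  ->  [[-21, 8], [13, -5]]
... * rho(a^-1) = [[-71, 27], [21, -8]]  ->  [[1659, -631], [-1028, 391]]
... * rho(b^-1) = [[0, -1], [1, 4]]  ->  [[-631, -4183], [391, 2592]]
... * rho(a) = [[-8, -27], [-21, -71]]  ->  [[92891, 314030], [-57560, -194589]]
... * rho(a) = [[-8, -27], [-21, -71]]  ->  [[-7337758, -24804187], [4546849, 15369939]]
... * rho(b) = [[4, 1], [-1, 0]]  ->  [[-4546845, -7337758], [2817457, 4546849]]
... * rho(a^-1) = [[-71, 27], [21, -8]]  ->  [[168733077, -64062751], [-104555618, 39696547]]
... * rho(b) = [[4, 1], [-1, 0]]  ->  [[738995059, 168733077], [-457919019, -104555618]]
... * rho(b) = [[4, 1], [-1, 0]]  ->  [[2787247159, 738995059], [-1727120458, -457919019]]
... * rho(a) = [[-8, -27], [-21, -71]]  ->  [[-37816873511, -127724322482], [23433263063, 79144502715]]
... * rho(b^-1) = [[0, -1], [1, 4]]  ->  [[-127724322482, -473080416417], [79144502715, 293144747797]]
... * rho(a) = [[-8, -27], [-21, -71]]  ->  [[10956483324613, 37037266272621], [-6789195725457, -22950178666892]]
... * rho(a) = [[-8, -27], [-21, -71]]  ->  [[-865434458321945, -2925470955120642], [536267317808388, 1812770969936671]]
... * rho(a) = [[-8, -27], [-21, -71]]  ->  [[68358365724109042, 231075168188258097], [-42358328911137195, -143185956446330117]]
tr = 68358365724109042 + -143185956446330117 = -74827590722221075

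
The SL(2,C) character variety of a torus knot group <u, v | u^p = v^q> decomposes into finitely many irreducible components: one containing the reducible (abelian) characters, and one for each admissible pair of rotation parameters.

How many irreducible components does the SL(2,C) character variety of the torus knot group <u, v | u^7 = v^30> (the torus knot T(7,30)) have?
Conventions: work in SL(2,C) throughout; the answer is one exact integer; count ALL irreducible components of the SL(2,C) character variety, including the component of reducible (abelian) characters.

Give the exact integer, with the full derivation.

For T(7,30): irreducibility forces the central element u^7 = v^30 to one of +I, -I.
So on each irreducible component the traces are pinned: tr(u) = 2*cos(pi*alpha/7) with 1 <= alpha <= 6, tr(v) = 2*cos(pi*beta/30) with 1 <= beta <= 29.
The two central values (-1)^alpha I and (-1)^beta I must be the same matrix, so alpha and beta share a parity.
Counting: 3 odd alphas x 15 odd betas + 3 even alphas x 14 even betas = 45 + 42 = 87.
Total: 87 irreducible-character components + 1 reducible (abelian) component = 88.

88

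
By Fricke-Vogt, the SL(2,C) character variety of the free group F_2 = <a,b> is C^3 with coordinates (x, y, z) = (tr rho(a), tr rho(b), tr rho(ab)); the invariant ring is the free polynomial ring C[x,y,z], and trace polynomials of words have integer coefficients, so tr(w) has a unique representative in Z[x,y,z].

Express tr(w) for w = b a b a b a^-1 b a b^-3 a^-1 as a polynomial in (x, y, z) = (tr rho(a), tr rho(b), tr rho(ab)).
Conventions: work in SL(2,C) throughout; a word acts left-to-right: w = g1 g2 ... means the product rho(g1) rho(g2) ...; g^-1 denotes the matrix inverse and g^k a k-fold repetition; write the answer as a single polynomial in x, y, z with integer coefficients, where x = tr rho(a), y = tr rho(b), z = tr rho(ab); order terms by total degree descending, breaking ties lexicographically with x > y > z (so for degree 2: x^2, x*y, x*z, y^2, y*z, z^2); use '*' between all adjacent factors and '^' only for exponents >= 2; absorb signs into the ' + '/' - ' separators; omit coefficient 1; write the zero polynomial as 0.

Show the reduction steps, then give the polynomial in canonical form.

tr(b a b a) = tr(a b) * tr(a b) - tr(1)  (split on a) = z^2 - 2
tr(b a b) = tr(b) * tr(a b) - tr(a)  (reduce the b square) = y*z - x
tr(a^2 b a b) = tr(a) * tr(b a b a) - tr(b a b)  (reduce the a square) = x*z^2 - y*z - x
tr(a b a) = tr(a) * tr(b a) - tr(b)  (reduce the a square) = x*z - y
tr(a^2 b a) = tr(a) * tr(a b a) - tr(a b)  (reduce the a square) = x^2*z - x*y - z
tr(b a^2 b a b) = tr(b) * tr(a^2 b a b) - tr(a^2 b a)  (reduce the b square) = x*y*z^2 - x^2*z - y^2*z + z
tr(b a b a b a) = tr(b a) * tr(b a b a) - tr(b^-1 a^-1)  (split on b) = z^3 - 3*z
tr(b a b a b) = tr(b) * tr(a b a b) - tr(a b a)  (reduce the b square) = y*z^2 - x*z - y
tr(b a^2 b a b a) = tr(a) * tr(b a b a b a) - tr(b a b a b)  (reduce the a square) = x*z^3 - y*z^2 - 2*x*z + y
tr(a b a b a^-1 b a) = tr(b a^2 b a b) * tr(a) - tr(b a^2 b a b a)  (eliminate a^-1) = x^2*y*z^2 - x^3*z - x*y^2*z - x*z^3 + y*z^2 + 3*x*z - y
tr(b a b a b^2 a) = tr(b) * tr(a b a b a b) - tr(a b a b a)  (reduce the b square) = y*z^3 - x*z^2 - 2*y*z + x
tr(b a b a b^2) = tr(b) * tr(b a b a b) - tr(b a b a)  (reduce the b square) = y^2*z^2 - x*y*z - y^2 - z^2 + 2
tr(a b a b a b^2 a) = tr(a) * tr(b a b a b^2 a) - tr(b a b a b^2)  (reduce the a square) = x*y*z^3 - x^2*z^2 - y^2*z^2 - x*y*z + x^2 + y^2 + z^2 - 2
tr(a b a b a b a b) = tr(a b) * tr(a b a b a b) - tr(a^-1 b^-1 a^-1 b^-1)  (split on a) = z^4 - 4*z^2 + 2
tr(a b a b a b^2 a b) = tr(b) * tr(a b a b a b a b) - tr(a b a b a b a)  (reduce the b square) = y*z^4 - x*z^3 - 3*y*z^2 + 2*x*z + y
tr(b a b^-1 a b a b a b) = tr(a b a b a b^2 a) * tr(b) - tr(a b a b a b^2 a b)  (eliminate b^-1) = x*y^2*z^3 - x^2*y*z^2 - y^3*z^2 - y*z^4 - x*y^2*z + x*z^3 + x^2*y + y^3 + 4*y*z^2 - 2*x*z - 3*y
tr(a b a b a b a b a) = tr(a) * tr(b a b a b a b a) - tr(b a b a b a b)  (reduce the a square) = x*z^4 - y*z^3 - 3*x*z^2 + 2*y*z + x
tr(a b a b a b a b a b) = tr(b a b a b a) * tr(b a b a) - tr(a b)  (split on b) = z^5 - 5*z^3 + 5*z
tr(b a b^-1 a b a b a b a) = tr(a b a b a b a b a) * tr(b) - tr(a b a b a b a b a b)  (eliminate b^-1) = x*y*z^4 - y^2*z^3 - z^5 - 3*x*y*z^2 + 2*y^2*z + 5*z^3 + x*y - 5*z
tr(b a b a b a^-1 b a b^-1 a) = tr(b a b^-1 a b a b a b) * tr(a) - tr(b a b^-1 a b a b a b a)  (eliminate a^-1) = x^2*y^2*z^3 - x^3*y*z^2 - x*y^3*z^2 - 2*x*y*z^4 - x^2*y^2*z + x^2*z^3 + y^2*z^3 + z^5 + x^3*y + x*y^3 + 7*x*y*z^2 - 2*x^2*z - 2*y^2*z - 5*z^3 - 4*x*y + 5*z
tr(b^-1 a^-1 b a b a b a^-1 b a) = tr(b a b a b a^-1 b a b^-1) * tr(a) - tr(b a b a b a^-1 b a b^-1 a)  (eliminate a^-1) = -x^2*y^2*z^3 + 2*x^3*y*z^2 + x*y^3*z^2 + 2*x*y*z^4 - x^4*z - 2*x^2*z^3 - y^2*z^3 - z^5 - x^3*y - x*y^3 - 6*x*y*z^2 + 5*x^2*z + 2*y^2*z + 5*z^3 + 3*x*y - 5*z
tr(b a b a b a^-1 b) = tr(b^2 a b a b) * tr(a) - tr(b^2 a b a b a)  (eliminate a^-1) = x*y^2*z^2 - x^2*y*z - y*z^3 - x*y^2 + 2*y*z + x
tr(b^-2 a^-1 b a b a b a^-1 b a) = tr(b^-1 a^-1 b a b a b a^-1 b a) * tr(b) - tr(b^-1 a^-1 b a b a b a^-1 b a b)  (eliminate b^-1) = -x^2*y^3*z^3 + 2*x^3*y^2*z^2 + x*y^4*z^2 + 2*x*y^2*z^4 - x^4*y*z - 2*x^2*y*z^3 - y^3*z^3 - y*z^5 - x^3*y^2 - x*y^4 - 7*x*y^2*z^2 + 6*x^2*y*z + 2*y^3*z + 6*y*z^3 + 4*x*y^2 - 7*y*z - x
tr(b a b a b a^-1 b a b^-3 a^-1) = tr(b^-2 a^-1 b a b a b a^-1 b a) * tr(b) - tr(b^-2 a^-1 b a b a b a^-1 b a b)  (eliminate b^-1) = -x^2*y^4*z^3 + 2*x^3*y^3*z^2 + x*y^5*z^2 + 2*x*y^3*z^4 - x^4*y^2*z - x^2*y^2*z^3 - y^4*z^3 - y^2*z^5 - x^3*y^3 - 2*x^3*y*z^2 - x*y^5 - 8*x*y^3*z^2 - 2*x*y*z^4 + x^4*z + 6*x^2*y^2*z + 2*x^2*z^3 + 2*y^4*z + 7*y^2*z^3 + z^5 + x^3*y + 5*x*y^3 + 6*x*y*z^2 - 5*x^2*z - 9*y^2*z - 5*z^3 - 4*x*y + 5*z

-x^2*y^4*z^3 + 2*x^3*y^3*z^2 + x*y^5*z^2 + 2*x*y^3*z^4 - x^4*y^2*z - x^2*y^2*z^3 - y^4*z^3 - y^2*z^5 - x^3*y^3 - 2*x^3*y*z^2 - x*y^5 - 8*x*y^3*z^2 - 2*x*y*z^4 + x^4*z + 6*x^2*y^2*z + 2*x^2*z^3 + 2*y^4*z + 7*y^2*z^3 + z^5 + x^3*y + 5*x*y^3 + 6*x*y*z^2 - 5*x^2*z - 9*y^2*z - 5*z^3 - 4*x*y + 5*z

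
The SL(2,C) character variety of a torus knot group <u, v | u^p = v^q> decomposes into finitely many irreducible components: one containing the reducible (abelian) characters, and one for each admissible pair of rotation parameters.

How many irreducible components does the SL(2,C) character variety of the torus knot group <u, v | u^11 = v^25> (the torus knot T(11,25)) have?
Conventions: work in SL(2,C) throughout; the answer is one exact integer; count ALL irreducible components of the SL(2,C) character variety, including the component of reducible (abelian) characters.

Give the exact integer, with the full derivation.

121

For T(11,25): irreducibility forces the central element u^11 = v^25 to one of +I, -I.
On an irreducible component, tr(u) is locked at 2*cos(pi*alpha/11) for some alpha in 1..10, and tr(v) at 2*cos(pi*beta/25) for some beta in 1..24.
Consistency of u^11 = (-1)^alpha I with v^25 = (-1)^beta I forces alpha = beta (mod 2).
Enumerate parity-matched pairs: 5*12 odd-odd plus 5*12 even-even gives 120.
Total: 120 irreducible-character components + 1 reducible (abelian) component = 121.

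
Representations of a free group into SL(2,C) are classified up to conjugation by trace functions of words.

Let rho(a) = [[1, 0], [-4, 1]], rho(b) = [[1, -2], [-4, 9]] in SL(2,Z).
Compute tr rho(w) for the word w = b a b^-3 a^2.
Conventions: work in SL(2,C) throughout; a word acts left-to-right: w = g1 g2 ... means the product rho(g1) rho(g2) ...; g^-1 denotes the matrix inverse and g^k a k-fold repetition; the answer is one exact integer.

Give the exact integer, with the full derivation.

-12814

rho(b) = [[1, -2], [-4, 9]]
... * rho(a) = [[1, 0], [-4, 1]]  ->  [[9, -2], [-40, 9]]
... * rho(b^-1) = [[9, 2], [4, 1]]  ->  [[73, 16], [-324, -71]]
... * rho(b^-1) = [[9, 2], [4, 1]]  ->  [[721, 162], [-3200, -719]]
... * rho(b^-1) = [[9, 2], [4, 1]]  ->  [[7137, 1604], [-31676, -7119]]
... * rho(a) = [[1, 0], [-4, 1]]  ->  [[721, 1604], [-3200, -7119]]
... * rho(a) = [[1, 0], [-4, 1]]  ->  [[-5695, 1604], [25276, -7119]]
tr = -5695 + -7119 = -12814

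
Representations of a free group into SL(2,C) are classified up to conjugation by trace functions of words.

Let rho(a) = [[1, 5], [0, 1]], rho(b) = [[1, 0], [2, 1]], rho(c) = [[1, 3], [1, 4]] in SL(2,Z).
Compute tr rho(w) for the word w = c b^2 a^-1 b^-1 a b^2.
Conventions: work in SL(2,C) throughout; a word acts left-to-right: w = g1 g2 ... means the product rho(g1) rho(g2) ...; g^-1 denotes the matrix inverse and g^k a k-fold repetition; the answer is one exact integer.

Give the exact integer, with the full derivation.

3443

rho(c) = [[1, 3], [1, 4]]
... * rho(b) = [[1, 0], [2, 1]]  ->  [[7, 3], [9, 4]]
... * rho(b) = [[1, 0], [2, 1]]  ->  [[13, 3], [17, 4]]
... * rho(a^-1) = [[1, -5], [0, 1]]  ->  [[13, -62], [17, -81]]
... * rho(b^-1) = [[1, 0], [-2, 1]]  ->  [[137, -62], [179, -81]]
... * rho(a) = [[1, 5], [0, 1]]  ->  [[137, 623], [179, 814]]
... * rho(b) = [[1, 0], [2, 1]]  ->  [[1383, 623], [1807, 814]]
... * rho(b) = [[1, 0], [2, 1]]  ->  [[2629, 623], [3435, 814]]
tr = 2629 + 814 = 3443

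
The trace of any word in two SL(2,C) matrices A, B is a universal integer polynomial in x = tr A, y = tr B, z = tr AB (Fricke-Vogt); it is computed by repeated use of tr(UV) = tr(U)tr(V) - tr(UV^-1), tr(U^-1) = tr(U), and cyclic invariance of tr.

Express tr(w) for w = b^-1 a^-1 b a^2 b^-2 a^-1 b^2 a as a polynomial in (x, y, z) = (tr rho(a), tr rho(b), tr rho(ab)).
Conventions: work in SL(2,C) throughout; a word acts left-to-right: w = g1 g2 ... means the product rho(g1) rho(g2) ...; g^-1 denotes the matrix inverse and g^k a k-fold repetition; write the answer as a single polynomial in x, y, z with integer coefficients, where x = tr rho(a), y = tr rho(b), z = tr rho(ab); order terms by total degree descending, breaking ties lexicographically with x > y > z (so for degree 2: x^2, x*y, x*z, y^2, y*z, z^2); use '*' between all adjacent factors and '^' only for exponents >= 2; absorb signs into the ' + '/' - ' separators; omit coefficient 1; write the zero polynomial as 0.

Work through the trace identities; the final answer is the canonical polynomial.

x^3*y^4*z^2 - 2*x^4*y^3*z - 2*x^2*y^5*z - 2*x^2*y^3*z^3 + x^5*y^2 + 2*x^3*y^4 + 2*x^3*y^2*z^2 + x*y^6 + 2*x*y^4*z^2 + x*y^2*z^4 + 6*x^2*y^3*z - 6*x^3*y^2 - 6*x*y^4 - 5*x*y^2*z^2 - 2*x^2*y*z - y^3*z - y*z^3 + x^3 + 9*x*y^2 + x*z^2 + 4*y*z - 3*x

so tr(b a^2) = tr(a) * tr(b a) - tr(b) = x*z - y
so tr(b^2 a) = tr(b) * tr(a b) - tr(a) = y*z - x
so tr(b^2) = tr(b) * tr(b) - tr(1) = y^2 - 2
tr(a b^2 a) = tr(a) * tr(b^2 a) - tr(b^2) = x*y*z - x^2 - y^2 + 2
reduce: tr(b a^3 b) = tr(a) * tr(a b^2 a) - tr(a b^2) = x^2*y*z - x^3 - x*y^2 - y*z + 3*x
tr(b a b a) = tr(b a) * tr(b a) - tr(1) = z^2 - 2
tr(a b a b a) = tr(a) * tr(b a b a) - tr(b a b) = x*z^2 - y*z - x
reduce: tr(b a^3 b a) = tr(a) * tr(a b a b a) - tr(a b a b) = x^2*z^2 - x*y*z - x^2 - z^2 + 2
so tr(a^-1 b a^3 b) = tr(b a^3 b) * tr(a) - tr(b a^3 b a) = x^3*y*z - x^4 - x^2*y^2 - x^2*z^2 + 4*x^2 + z^2 - 2
reduce: tr(a b^-1 a^-1 b a^2) = tr(a^-1 b a^3) * tr(b) - tr(a^-1 b a^3 b) = -x^3*y*z + x^4 + x^2*y^2 + x^2*z^2 + x*y*z - 4*x^2 - y^2 - z^2 + 2
tr(a b^2 a^3) = tr(a) * tr(a b^2 a^2) - tr(a b^2 a) = x^3*y*z - x^4 - x^2*y^2 - 2*x*y*z + 4*x^2 + y^2 - 2
reduce: tr(b a b^2 a) = tr(b) * tr(a b a b) - tr(a b a) = y*z^2 - x*z - y
tr(b a b^2) = tr(b) * tr(a b^2) - tr(a b) = y^2*z - x*y - z
so tr(a b a b^2 a) = tr(a) * tr(b a b^2 a) - tr(b a b^2) = x*y*z^2 - x^2*z - y^2*z + z
reduce: tr(a b^2 a^3 b) = tr(a) * tr(a b a b^2 a) - tr(a b a b^2) = x^2*y*z^2 - x^3*z - x*y^2*z - y*z^2 + 2*x*z + y
reduce: tr(b^-1 a b^2 a^3) = tr(a b^2 a^3) * tr(b) - tr(a b^2 a^3 b) = x^3*y^2*z - x^4*y - x^2*y^3 - x^2*y*z^2 + x^3*z - x*y^2*z + 4*x^2*y + y^3 + y*z^2 - 2*x*z - 3*y
tr(a^2 b^-2 a b^2 a) = tr(b^-1 a b^2 a^3) * tr(b) - tr(b^-1 a b^2 a^3 b) = x^3*y^3*z - x^4*y^2 - x^2*y^4 - x^2*y^2*z^2 - x*y^3*z + x^4 + 5*x^2*y^2 + y^4 + y^2*z^2 - 4*x^2 - 4*y^2 + 2
tr(b a^2 b a^2) = tr(a) * tr(b a^2 b a) - tr(b a^2 b) = x^2*z^2 - 2*x*y*z + y^2 - 2
tr(a^2 b a^3 b) = tr(a) * tr(b a^2 b a^2) - tr(b a^2 b a) = x^3*z^2 - 2*x^2*y*z + x*y^2 - x*z^2 + y*z - x
reduce: tr(a^2 b a) = tr(a) * tr(a b a) - tr(a b) = x^2*z - x*y - z
reduce: tr(a^2 b a^2) = tr(a) * tr(a^2 b a) - tr(a^2 b) = x^3*z - x^2*y - 2*x*z + y
so tr(a^2 b a^3) = tr(a) * tr(a^2 b a^2) - tr(a^2 b a) = x^4*z - x^3*y - 3*x^2*z + 2*x*y + z
tr(a b^2 a^2 b a^2) = tr(b) * tr(a^2 b a^3 b) - tr(a^2 b a^3) = x^3*y*z^2 - x^4*z - 2*x^2*y^2*z + x^3*y + x*y^3 - x*y*z^2 + 3*x^2*z + y^2*z - 3*x*y - z
reduce: tr(b a b a b a) = tr(b a) * tr(b a b a) - tr(b^-1 a^-1) = z^3 - 3*z
tr(a b a^2 b a b) = tr(a) * tr(b a b a b a) - tr(b a b a b) = x*z^3 - y*z^2 - 2*x*z + y
reduce: tr(b a^2 b a b^2 a) = tr(b) * tr(a b a^2 b a b) - tr(a b a^2 b a) = x*y*z^3 - x^2*z^2 - y^2*z^2 + 2
so tr(b a b^3 a) = tr(b) * tr(b a b a b) - tr(b a b a) = y^2*z^2 - x*y*z - y^2 - z^2 + 2
tr(b a b^3) = tr(b) * tr(b a b^2) - tr(b a b) = y^3*z - x*y^2 - 2*y*z + x
tr(b a^2 b a b^2) = tr(a) * tr(b a b^3 a) - tr(b a b^3) = x*y^2*z^2 - x^2*y*z - y^3*z - x*z^2 + 2*y*z + x
tr(a b^2 a^2 b a^2 b) = tr(a) * tr(b a^2 b a b^2 a) - tr(b a^2 b a b^2) = x^2*y*z^3 - x^3*z^2 - 2*x*y^2*z^2 + x^2*y*z + y^3*z + x*z^2 - 2*y*z + x
tr(b^-1 a b^2 a^2 b a^2) = tr(a b^2 a^2 b a^2) * tr(b) - tr(a b^2 a^2 b a^2 b) = x^3*y^2*z^2 - x^4*y*z - 2*x^2*y^3*z - x^2*y*z^3 + x^3*y^2 + x^3*z^2 + x*y^4 + x*y^2*z^2 + 2*x^2*y*z - 3*x*y^2 - x*z^2 + y*z - x
so tr(a b a^2 b^-2 a b^2 a) = tr(b^-1 a b^2 a^2 b a^2) * tr(b) - tr(b^-1 a b^2 a^2 b a^2 b) = x^3*y^3*z^2 - x^4*y^2*z - 2*x^2*y^4*z - x^2*y^2*z^3 + x^3*y^3 + x*y^5 + x*y^3*z^2 + x^4*z + 4*x^2*y^2*z - x^3*y - 4*x*y^3 - 3*x^2*z + 2*x*y + z
tr(b^2 a b a b a) = tr(b) * tr(a b a b a b) - tr(a b a b a) = y*z^3 - x*z^2 - 2*y*z + x
reduce: tr(b^2 a b a b a^2) = tr(a) * tr(b^2 a b a b a) - tr(b^2 a b a b) = x*y*z^3 - x^2*z^2 - y^2*z^2 - x*y*z + x^2 + y^2 + z^2 - 2
tr(a b^2 a b a b a^2) = tr(a) * tr(b^2 a b a b a^2) - tr(b^2 a b a b a) = x^2*y*z^3 - x^3*z^2 - x*y^2*z^2 - x^2*y*z - y*z^3 + x^3 + x*y^2 + 2*x*z^2 + 2*y*z - 3*x
reduce: tr(b a b a b a b a) = tr(b a) * tr(b a b a b a) - tr(b^-1 a^-1 b^-1 a^-1) = z^4 - 4*z^2 + 2
reduce: tr(a b a b a^2 b a b) = tr(a) * tr(b a b a b a b a) - tr(b a b a b a b) = x*z^4 - y*z^3 - 3*x*z^2 + 2*y*z + x
tr(a b a b a^2 b a) = tr(a) * tr(b a^2 b a b a) - tr(b a^2 b a b) = x^2*z^3 - 2*x*y*z^2 - x^2*z + y^2*z + x*y - z
tr(a b^2 a b a b a^2 b) = tr(b) * tr(a b a b a^2 b a b) - tr(a b a b a^2 b a) = x*y*z^4 - x^2*z^3 - y^2*z^3 - x*y*z^2 + x^2*z + y^2*z + z
tr(a b^2 a b a b a^2 b^-1) = tr(a b^2 a b a b a^2) * tr(b) - tr(a b^2 a b a b a^2 b) = x^2*y^2*z^3 - x^3*y*z^2 - x*y^3*z^2 - x*y*z^4 - x^2*y^2*z + x^2*z^3 + x^3*y + x*y^3 + 3*x*y*z^2 - x^2*z + y^2*z - 3*x*y - z
reduce: tr(a b a^2 b^-2 a b^2 a b) = tr(a b^2 a b a b a^2 b^-1) * tr(b) - tr(a b^2 a b a b a^2) = x^2*y^3*z^3 - x^3*y^2*z^2 - x*y^4*z^2 - x*y^2*z^4 - x^2*y^3*z + x^3*y^2 + x^3*z^2 + x*y^4 + 4*x*y^2*z^2 + y^3*z + y*z^3 - x^3 - 4*x*y^2 - 2*x*z^2 - 3*y*z + 3*x
tr(b a^2 b^-2 a b^2 a b^-1 a) = tr(a b a^2 b^-2 a b^2 a) * tr(b) - tr(a b a^2 b^-2 a b^2 a b) = x^3*y^4*z^2 - x^4*y^3*z - 2*x^2*y^5*z - 2*x^2*y^3*z^3 + x^3*y^4 + x^3*y^2*z^2 + x*y^6 + 2*x*y^4*z^2 + x*y^2*z^4 + x^4*y*z + 5*x^2*y^3*z - 2*x^3*y^2 - x^3*z^2 - 5*x*y^4 - 4*x*y^2*z^2 - 3*x^2*y*z - y^3*z - y*z^3 + x^3 + 6*x*y^2 + 2*x*z^2 + 4*y*z - 3*x
so tr(b^2 a b^-1 a^-1 b a^2 b^-2 a) = tr(b a^2 b^-2 a b^2 a b^-1) * tr(a) - tr(b a^2 b^-2 a b^2 a b^-1 a) = -x^3*y^4*z^2 + 2*x^4*y^3*z + 2*x^2*y^5*z + 2*x^2*y^3*z^3 - x^5*y^2 - 2*x^3*y^4 - 2*x^3*y^2*z^2 - x*y^6 - 2*x*y^4*z^2 - x*y^2*z^4 - x^4*y*z - 6*x^2*y^3*z + x^5 + 7*x^3*y^2 + x^3*z^2 + 6*x*y^4 + 5*x*y^2*z^2 + 3*x^2*y*z + y^3*z + y*z^3 - 5*x^3 - 10*x*y^2 - 2*x*z^2 - 4*y*z + 5*x
tr(b^-1 a^-1 b a^2 b^-2 a^-1 b^2 a) = tr(b^2 a b^-1 a^-1 b a^2 b^-2) * tr(a) - tr(b^2 a b^-1 a^-1 b a^2 b^-2 a) = x^3*y^4*z^2 - 2*x^4*y^3*z - 2*x^2*y^5*z - 2*x^2*y^3*z^3 + x^5*y^2 + 2*x^3*y^4 + 2*x^3*y^2*z^2 + x*y^6 + 2*x*y^4*z^2 + x*y^2*z^4 + 6*x^2*y^3*z - 6*x^3*y^2 - 6*x*y^4 - 5*x*y^2*z^2 - 2*x^2*y*z - y^3*z - y*z^3 + x^3 + 9*x*y^2 + x*z^2 + 4*y*z - 3*x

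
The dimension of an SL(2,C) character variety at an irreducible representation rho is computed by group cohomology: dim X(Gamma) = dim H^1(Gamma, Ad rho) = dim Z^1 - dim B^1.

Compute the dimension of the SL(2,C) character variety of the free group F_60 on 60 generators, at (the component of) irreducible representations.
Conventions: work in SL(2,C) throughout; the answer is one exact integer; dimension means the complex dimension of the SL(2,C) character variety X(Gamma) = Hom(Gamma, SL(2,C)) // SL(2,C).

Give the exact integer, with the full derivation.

177

Gamma = F_60 has 60 generators and no relators.
So Z^1 = (sl_2)^60 in full: dim Z^1 = 180.
At an irreducible rho the centralizer of the image in sl_2 is 0, so the coboundary map sl_2 -> Z^1 is injective: dim B^1 = 3.
Therefore dim X = 180 - 3 = 177.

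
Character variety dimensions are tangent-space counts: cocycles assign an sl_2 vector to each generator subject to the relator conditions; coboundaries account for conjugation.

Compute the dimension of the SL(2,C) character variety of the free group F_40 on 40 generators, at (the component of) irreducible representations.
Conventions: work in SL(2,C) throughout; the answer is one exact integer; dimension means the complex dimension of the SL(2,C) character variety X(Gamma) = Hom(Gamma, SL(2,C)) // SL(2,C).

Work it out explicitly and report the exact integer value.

117

The free group F_40: 40 generators, no relators.
Z^1(Gamma, Ad rho) = (sl_2)^40: a cocycle is a free choice of one sl_2 vector per generator, so dim Z^1 = 3*40 = 120.
At an irreducible rho the centralizer of the image in sl_2 is 0, so the coboundary map sl_2 -> Z^1 is injective: dim B^1 = 3.
dim X = dim H^1 = dim Z^1 - dim B^1 = 120 - 3 = 117.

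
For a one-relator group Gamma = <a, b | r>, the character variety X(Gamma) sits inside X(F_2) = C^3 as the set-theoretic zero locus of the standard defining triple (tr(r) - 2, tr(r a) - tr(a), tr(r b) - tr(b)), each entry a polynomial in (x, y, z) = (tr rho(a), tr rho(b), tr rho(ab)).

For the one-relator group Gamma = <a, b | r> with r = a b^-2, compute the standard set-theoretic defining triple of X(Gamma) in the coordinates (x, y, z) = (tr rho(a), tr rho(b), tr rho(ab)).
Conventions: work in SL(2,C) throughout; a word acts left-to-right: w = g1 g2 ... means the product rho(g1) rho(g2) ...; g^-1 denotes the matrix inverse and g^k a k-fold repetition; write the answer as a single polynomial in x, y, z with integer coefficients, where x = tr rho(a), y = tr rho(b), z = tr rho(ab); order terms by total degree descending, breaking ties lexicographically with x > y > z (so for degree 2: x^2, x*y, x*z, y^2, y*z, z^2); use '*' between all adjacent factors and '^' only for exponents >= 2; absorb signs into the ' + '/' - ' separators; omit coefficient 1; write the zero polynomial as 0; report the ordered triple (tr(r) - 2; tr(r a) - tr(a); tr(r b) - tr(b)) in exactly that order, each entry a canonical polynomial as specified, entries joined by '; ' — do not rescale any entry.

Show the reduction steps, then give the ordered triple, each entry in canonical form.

x*y^2 - y*z - x - 2; x^2*y^2 - x*y*z - x^2 - y^2 - x + 2; x*y - y - z

reduce: tr(b^-1 a) = tr(a) tr(b) - tr(a b) = x*y - z
tr(a b^-2) = tr(b^-1 a) tr(b) - tr(b^-1 a b) = x*y^2 - y*z - x
tr(a^2) = tr(a) tr(a) - tr(1)   [square of a] = x^2 - 2
reduce: tr(a^2 b) = tr(a) tr(b a) - tr(b)   [square of a] = x*z - y
tr(a^2 b^-1) = tr(a^2) tr(b) - tr(a^2 b)   [inverse elimination on b] = x^2*y - x*z - y
tr(a b^-2 a) = tr(a^2 b^-1) tr(b) - tr(a^2)   [inverse elimination on b] = x^2*y^2 - x*y*z - x^2 - y^2 + 2
assemble the triple (tr(r) - 2; tr(r a) - x; tr(r b) - y)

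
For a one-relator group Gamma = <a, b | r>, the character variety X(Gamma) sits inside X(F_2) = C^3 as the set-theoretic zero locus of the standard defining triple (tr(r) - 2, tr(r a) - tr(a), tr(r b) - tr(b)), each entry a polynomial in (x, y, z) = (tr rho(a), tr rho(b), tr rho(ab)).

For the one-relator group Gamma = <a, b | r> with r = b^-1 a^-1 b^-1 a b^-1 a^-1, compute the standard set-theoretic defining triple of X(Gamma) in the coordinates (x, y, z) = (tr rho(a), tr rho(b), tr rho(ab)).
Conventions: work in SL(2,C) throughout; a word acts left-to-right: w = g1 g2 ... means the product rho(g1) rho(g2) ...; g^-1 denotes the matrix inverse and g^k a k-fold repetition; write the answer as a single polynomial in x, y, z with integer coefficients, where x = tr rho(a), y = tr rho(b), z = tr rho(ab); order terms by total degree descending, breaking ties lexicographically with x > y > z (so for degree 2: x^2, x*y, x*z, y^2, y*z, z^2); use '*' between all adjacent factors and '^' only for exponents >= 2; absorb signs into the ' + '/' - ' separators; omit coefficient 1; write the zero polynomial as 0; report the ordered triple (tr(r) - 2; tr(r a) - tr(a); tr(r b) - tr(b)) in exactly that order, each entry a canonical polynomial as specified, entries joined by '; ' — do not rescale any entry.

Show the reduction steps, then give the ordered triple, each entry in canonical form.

trace(a b^-1) = trace(a) * trace(b) - trace(a b) = x*y - z
and trace(b^-1 a b^-1) = trace(a b^-1) * trace(b) - trace(a) = x*y^2 - y*z - x
trace(a^2) = trace(a) * trace(a) - trace(1) = x^2 - 2
trace(a^2 b) = trace(a) * trace(b a) - trace(b) = x*z - y
next, trace(a b^-1 a) = trace(a^2) * trace(b) - trace(a^2 b) = x^2*y - x*z - y
trace(a b a b) = trace(a b) * trace(a b) - trace(1) = z^2 - 2
and trace(a b^-1 a b) = trace(a b a) * trace(b) - trace(a b a b) = x*y*z - y^2 - z^2 + 2
next, trace(b^-1 a b^-1 a) = trace(a b^-1 a) * trace(b) - trace(a b^-1 a b) = x^2*y^2 - 2*x*y*z + z^2 - 2
trace(b^-1 a b^-1 a^-1) = trace(b^-1 a b^-1) * trace(a) - trace(b^-1 a b^-1 a) = x*y*z - x^2 - z^2 + 2
and trace(b^-1 a b^-1 a^-1 b^-1) = trace(b^-1 a b^-1 a^-1) * trace(b) - trace(b^-1 a b^-1 a^-1 b) = x*y^2*z - x^2*y - y*z^2 + y
trace(b^-1 a b^-1 a b^-1) = trace(a b^-1 a b^-1) * trace(b) - trace(a b^-1 a) = x^2*y^3 - 2*x*y^2*z - x^2*y + y*z^2 + x*z - y
next, trace(a^3) = trace(a) * trace(a^2) - trace(a) = x^3 - 3*x
next, trace(a^3 b) = trace(a) * trace(a b a) - trace(a b) = x^2*z - x*y - z
trace(a^2 b^-1 a) = trace(a^3) * trace(b) - trace(a^3 b) = x^3*y - x^2*z - 2*x*y + z
next, trace(b a b) = trace(b) * trace(a b) - trace(a) = y*z - x
next, trace(a b a^2 b) = trace(a) * trace(b a b a) - trace(b a b) = x*z^2 - y*z - x
trace(a^2 b^-1 a b) = trace(a b a^2) * trace(b) - trace(a b a^2 b) = x^2*y*z - x*y^2 - x*z^2 + x
trace(a b^-1 a b^-1 a) = trace(a^2 b^-1 a) * trace(b) - trace(a^2 b^-1 a b) = x^3*y^2 - 2*x^2*y*z - x*y^2 + x*z^2 + y*z - x
trace(a b a b a b) = trace(a b a b) * trace(a b) - trace(b a) = z^3 - 3*z
next, trace(a b^-1 a b a b) = trace(a b a b a) * trace(b) - trace(a b a b a b) = x*y*z^2 - y^2*z - z^3 - x*y + 3*z
and trace(a b^-1 a b^-1 a b) = trace(a b^-1 a b a) * trace(b) - trace(a b^-1 a b a b) = x^2*y^2*z - x*y^3 - 2*x*y*z^2 + y^2*z + z^3 + 2*x*y - 3*z
trace(b^-1 a b^-1 a b^-1 a) = trace(a b^-1 a b^-1 a) * trace(b) - trace(a b^-1 a b^-1 a b) = x^3*y^3 - 3*x^2*y^2*z + 3*x*y*z^2 - z^3 - 3*x*y + 3*z
trace(b^-1 a b^-1 a^-1 b^-1 a) = trace(b^-1 a b^-1 a b^-1) * trace(a) - trace(b^-1 a b^-1 a b^-1 a) = x^2*y^2*z - x^3*y - 2*x*y*z^2 + x^2*z + z^3 + 2*x*y - 3*z
trace(b^-1 a^-1 b^-1 a b^-1 a^-1) = trace(b^-1 a b^-1 a^-1 b^-1) * trace(a) - trace(b^-1 a b^-1 a^-1 b^-1 a) = x*y*z^2 - x^2*z - z^3 - x*y + 3*z
and trace(b^-1 a b^-2) = trace(b^-1 a b^-1) * trace(b) - trace(b^-1 a) = x*y^3 - y^2*z - 2*x*y + z
next, trace(b^-1 a^-1 b^-1 a b^-1) = trace(b^-1 a b^-2) * trace(a) - trace(b^-1 a b^-2 a) = x*y^2*z - x^2*y - y*z^2 + y
trace(a^-1 b^-1 a b^-1 a^-1) = trace(a^-1 b^-1 a b^-1) * trace(a) - trace(a^-1 b^-1 a b^-1 a) = x^2*y*z - x^3 - x*y^2 - x*z^2 + y*z + 3*x
assemble the triple (trace(r) - 2; trace(r a) - x; trace(r b) - y)

x*y*z^2 - x^2*z - z^3 - x*y + 3*z - 2; x*y^2*z - x^2*y - y*z^2 - x + y; x^2*y*z - x^3 - x*y^2 - x*z^2 + y*z + 3*x - y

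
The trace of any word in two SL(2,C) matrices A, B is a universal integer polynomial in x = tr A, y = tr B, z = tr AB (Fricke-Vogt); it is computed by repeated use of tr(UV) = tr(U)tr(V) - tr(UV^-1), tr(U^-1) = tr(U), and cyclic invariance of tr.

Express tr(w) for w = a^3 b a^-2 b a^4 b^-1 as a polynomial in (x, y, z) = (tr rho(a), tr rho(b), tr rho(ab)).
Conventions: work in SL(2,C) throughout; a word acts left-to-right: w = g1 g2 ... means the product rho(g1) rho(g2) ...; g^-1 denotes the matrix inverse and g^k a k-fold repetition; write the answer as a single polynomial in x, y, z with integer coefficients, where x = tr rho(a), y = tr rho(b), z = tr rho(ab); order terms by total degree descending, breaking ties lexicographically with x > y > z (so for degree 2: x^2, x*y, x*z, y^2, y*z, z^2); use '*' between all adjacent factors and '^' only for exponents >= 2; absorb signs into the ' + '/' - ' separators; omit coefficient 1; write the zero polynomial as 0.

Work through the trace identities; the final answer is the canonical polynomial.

x^8*y^2*z - x^9*y - x^7*y^3 - 2*x^7*y*z^2 + x^8*z - 3*x^6*y^2*z + x^6*z^3 + 8*x^7*y + 4*x^5*y^3 + 7*x^5*y*z^2 - 7*x^6*z + 2*x^4*y^2*z - 3*x^4*z^3 - 21*x^5*y - 5*x^3*y^3 - 7*x^3*y*z^2 + 15*x^4*z + 2*x^2*z^3 + 21*x^3*y + 2*x*y^3 + 2*x*y*z^2 - 11*x^2*z - 6*x*y + z

use: trace(b a^2) = trace(a)*trace(b a) - trace(b) = x*z - y
apply: trace(a^3 b) = trace(a)*trace(b a^2) - trace(b a) = x^2*z - x*y - z
trace(a^2) = trace(a)*trace(a) - trace(1) = x^2 - 2
trace(a^3) = trace(a)*trace(a^2) - trace(a) = x^3 - 3*x
use: trace(b^2 a^3) = trace(b)*trace(a^3 b) - trace(a^3) = x^2*y*z - x^3 - x*y^2 - y*z + 3*x
use: trace(b^2 a^2) = trace(b)*trace(a^2 b) - trace(a^2) = x*y*z - x^2 - y^2 + 2
trace(a b^2 a^3) = trace(a)*trace(b^2 a^3) - trace(b^2 a^2) = x^3*y*z - x^4 - x^2*y^2 - 2*x*y*z + 4*x^2 + y^2 - 2
apply: trace(a^4 b^2 a) = trace(a)*trace(a b^2 a^3) - trace(a b^2 a^2) = x^4*y*z - x^5 - x^3*y^2 - 3*x^2*y*z + 5*x^3 + 2*x*y^2 + y*z - 5*x
trace(b^2 a^6) = trace(a)*trace(a^4 b^2 a) - trace(a^4 b^2) = x^5*y*z - x^6 - x^4*y^2 - 4*x^3*y*z + 6*x^4 + 3*x^2*y^2 + 3*x*y*z - 9*x^2 - y^2 + 2
apply: trace(b a^7 b) = trace(a)*trace(b^2 a^6) - trace(b^2 a^5) = x^6*y*z - x^7 - x^5*y^2 - 5*x^4*y*z + 7*x^5 + 4*x^3*y^2 + 6*x^2*y*z - 14*x^3 - 3*x*y^2 - y*z + 7*x
trace(b a b a) = trace(b a)*trace(b a) - trace(1) = z^2 - 2
trace(b a b) = trace(b)*trace(a b) - trace(a) = y*z - x
trace(b a b a^2) = trace(a)*trace(b a b a) - trace(b a b) = x*z^2 - y*z - x
apply: trace(a b a b a^2) = trace(a)*trace(b a b a^2) - trace(b a b a) = x^2*z^2 - x*y*z - x^2 - z^2 + 2
trace(a^2 b a b a^2) = trace(a)*trace(a b a b a^2) - trace(a b a b a) = x^3*z^2 - x^2*y*z - x^3 - 2*x*z^2 + y*z + 3*x
use: trace(a^4 b a b a) = trace(a)*trace(a^2 b a b a^2) - trace(a^2 b a b a) = x^4*z^2 - x^3*y*z - x^4 - 3*x^2*z^2 + 2*x*y*z + 4*x^2 + z^2 - 2
apply: trace(a^3 b a b a^3) = trace(a)*trace(a^4 b a b a) - trace(a^4 b a b) = x^5*z^2 - x^4*y*z - x^5 - 4*x^3*z^2 + 3*x^2*y*z + 5*x^3 + 3*x*z^2 - y*z - 5*x
trace(b a^7 b a) = trace(a)*trace(a^3 b a b a^3) - trace(a^3 b a b a^2) = x^6*z^2 - x^5*y*z - x^6 - 5*x^4*z^2 + 4*x^3*y*z + 6*x^4 + 6*x^2*z^2 - 3*x*y*z - 9*x^2 - z^2 + 2
trace(b a^7 b a^-1) = trace(b a^7 b)*trace(a) - trace(b a^7 b a) = x^7*y*z - x^8 - x^6*y^2 - x^6*z^2 - 4*x^5*y*z + 8*x^6 + 4*x^4*y^2 + 5*x^4*z^2 + 2*x^3*y*z - 20*x^4 - 3*x^2*y^2 - 6*x^2*z^2 + 2*x*y*z + 16*x^2 + z^2 - 2
trace(a^3 b a^-2 b a^4) = trace(b a^7 b a^-1)*trace(a) - trace(b a^7 b) = x^8*y*z - x^9 - x^7*y^2 - x^7*z^2 - 5*x^6*y*z + 9*x^7 + 5*x^5*y^2 + 5*x^5*z^2 + 7*x^4*y*z - 27*x^5 - 7*x^3*y^2 - 6*x^3*z^2 - 4*x^2*y*z + 30*x^3 + 3*x*y^2 + x*z^2 + y*z - 9*x
trace(a^4 b a^2 b) = trace(a)*trace(b a^4 b a) - trace(b a^4 b) = x^4*z^2 - 2*x^3*y*z + x^2*y^2 - 2*x^2*z^2 + 3*x*y*z - x^2 - y^2 + 2
use: trace(a^2 b a^2) = trace(a)*trace(a b a^2) - trace(a b a) = x^3*z - x^2*y - 2*x*z + y
trace(a^2 b a^3) = trace(a)*trace(a^2 b a^2) - trace(a^2 b a) = x^4*z - x^3*y - 3*x^2*z + 2*x*y + z
trace(a^4 b a^2) = trace(a)*trace(a^2 b a^3) - trace(a^2 b a^2) = x^5*z - x^4*y - 4*x^3*z + 3*x^2*y + 3*x*z - y
use: trace(a b^2 a^4 b a) = trace(b)*trace(a^4 b a^2 b) - trace(a^4 b a^2) = x^4*y*z^2 - x^5*z - 2*x^3*y^2*z + x^4*y + x^2*y^3 - 2*x^2*y*z^2 + 4*x^3*z + 3*x*y^2*z - 4*x^2*y - y^3 - 3*x*z + 3*y
trace(b a b^2 a^2) = trace(b)*trace(a^2 b a b) - trace(a^2 b a) = x*y*z^2 - x^2*z - y^2*z + z
trace(b a b^2 a) = trace(b)*trace(a b a b) - trace(a b a) = y*z^2 - x*z - y
apply: trace(a b a b^2 a^2) = trace(a)*trace(b a b^2 a^2) - trace(b a b^2 a) = x^2*y*z^2 - x^3*z - x*y^2*z - y*z^2 + 2*x*z + y
trace(a b^2 a^4 b) = trace(a)*trace(a b a b^2 a^2) - trace(a b a b^2 a) = x^3*y*z^2 - x^4*z - x^2*y^2*z - 2*x*y*z^2 + 3*x^2*z + y^2*z + x*y - z
use: trace(b a^4 b a^3 b) = trace(a)*trace(a b^2 a^4 b a) - trace(a b^2 a^4 b) = x^5*y*z^2 - x^6*z - 2*x^4*y^2*z + x^5*y + x^3*y^3 - 3*x^3*y*z^2 + 5*x^4*z + 4*x^2*y^2*z - 4*x^3*y - x*y^3 + 2*x*y*z^2 - 6*x^2*z - y^2*z + 2*x*y + z
trace(b a b a b a) = trace(b a b a)*trace(b a) - trace(a b) = z^3 - 3*z
trace(b a^2 b a b a) = trace(a)*trace(b a b a b a) - trace(b a b a b) = x*z^3 - y*z^2 - 2*x*z + y
apply: trace(a b a^2 b a b a) = trace(a)*trace(b a^2 b a b a) - trace(b a^2 b a b) = x^2*z^3 - 2*x*y*z^2 - x^2*z + y^2*z + x*y - z
trace(b a b a^3 b a^2) = trace(a)*trace(a b a^2 b a b a) - trace(a b a^2 b a b) = x^3*z^3 - 2*x^2*y*z^2 - x^3*z + x*y^2*z - x*z^3 + x^2*y + y*z^2 + x*z - y
trace(b a b a^3 b a) = trace(a)*trace(b a b a b a^2) - trace(b a b a b a) = x^2*z^3 - x*y*z^2 - 2*x^2*z - z^3 + x*y + 3*z
use: trace(a^2 b a^3 b a b a) = trace(a)*trace(b a b a^3 b a^2) - trace(b a b a^3 b a) = x^4*z^3 - 2*x^3*y*z^2 - x^4*z + x^2*y^2*z - 2*x^2*z^3 + x^3*y + 2*x*y*z^2 + 3*x^2*z + z^3 - 2*x*y - 3*z
apply: trace(a^2 b a^3 b a b) = trace(a)*trace(b a^3 b a b a) - trace(b a^3 b a b) = x^3*z^3 - 2*x^2*y*z^2 - x^3*z + x*y^2*z - x*z^3 + x^2*y + y*z^2 + x*z - y
apply: trace(b a^4 b a^3 b a) = trace(a)*trace(a^2 b a^3 b a b a) - trace(a^2 b a^3 b a b) = x^5*z^3 - 2*x^4*y*z^2 - x^5*z + x^3*y^2*z - 3*x^3*z^3 + x^4*y + 4*x^2*y*z^2 + 4*x^3*z - x*y^2*z + 2*x*z^3 - 3*x^2*y - y*z^2 - 4*x*z + y
use: trace(a^-1 b a^4 b a^3 b) = trace(b a^4 b a^3 b)*trace(a) - trace(b a^4 b a^3 b a) = x^6*y*z^2 - x^7*z - 2*x^5*y^2*z - x^5*z^3 + x^6*y + x^4*y^3 - x^4*y*z^2 + 6*x^5*z + 3*x^3*y^2*z + 3*x^3*z^3 - 5*x^4*y - x^2*y^3 - 2*x^2*y*z^2 - 10*x^3*z - 2*x*z^3 + 5*x^2*y + y*z^2 + 5*x*z - y
trace(a^3 b a^-2 b a^4 b) = trace(a^-1 b a^4 b a^3 b)*trace(a) - trace(a^-1 b a^4 b a^3 b a) = x^7*y*z^2 - x^8*z - 2*x^6*y^2*z - x^6*z^3 + x^7*y + x^5*y^3 - 2*x^5*y*z^2 + 7*x^6*z + 5*x^4*y^2*z + 3*x^4*z^3 - 6*x^5*y - 2*x^3*y^3 + x^3*y*z^2 - 15*x^4*z - 4*x^2*y^2*z - 2*x^2*z^3 + 9*x^3*y + x*y^3 - x*y*z^2 + 11*x^2*z + y^2*z - 3*x*y - z
use: trace(a^3 b a^-2 b a^4 b^-1) = trace(a^3 b a^-2 b a^4)*trace(b) - trace(a^3 b a^-2 b a^4 b) = x^8*y^2*z - x^9*y - x^7*y^3 - 2*x^7*y*z^2 + x^8*z - 3*x^6*y^2*z + x^6*z^3 + 8*x^7*y + 4*x^5*y^3 + 7*x^5*y*z^2 - 7*x^6*z + 2*x^4*y^2*z - 3*x^4*z^3 - 21*x^5*y - 5*x^3*y^3 - 7*x^3*y*z^2 + 15*x^4*z + 2*x^2*z^3 + 21*x^3*y + 2*x*y^3 + 2*x*y*z^2 - 11*x^2*z - 6*x*y + z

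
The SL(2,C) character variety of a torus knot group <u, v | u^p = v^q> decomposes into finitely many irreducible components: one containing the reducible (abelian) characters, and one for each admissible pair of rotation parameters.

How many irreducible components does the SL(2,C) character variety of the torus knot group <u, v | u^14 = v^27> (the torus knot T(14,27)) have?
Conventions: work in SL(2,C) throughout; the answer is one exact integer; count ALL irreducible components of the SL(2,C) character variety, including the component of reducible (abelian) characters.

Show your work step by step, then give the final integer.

For T(14,27): irreducibility forces the central element u^14 = v^27 to one of +I, -I.
So on each irreducible component the traces are pinned: tr(u) = 2*cos(pi*alpha/14) with 1 <= alpha <= 13, tr(v) = 2*cos(pi*beta/27) with 1 <= beta <= 26.
The two central values (-1)^alpha I and (-1)^beta I must be the same matrix, so alpha and beta share a parity.
Counting: 7 odd alphas x 13 odd betas + 6 even alphas x 13 even betas = 91 + 78 = 169.
That is 169 components of irreducible characters, and with the reducible (abelian) component the total is 170.

170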